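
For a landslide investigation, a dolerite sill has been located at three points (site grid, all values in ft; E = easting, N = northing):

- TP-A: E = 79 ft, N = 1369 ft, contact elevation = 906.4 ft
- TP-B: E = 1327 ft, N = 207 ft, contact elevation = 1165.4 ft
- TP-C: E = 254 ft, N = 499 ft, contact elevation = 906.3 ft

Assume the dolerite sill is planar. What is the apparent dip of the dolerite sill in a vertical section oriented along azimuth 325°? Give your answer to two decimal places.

5.96°

Let the plane be z = a·E + b·N + c.
TP-B−TP-A: 1248a − 1162b = 259;  TP-C−TP-A: 175a − 870b = −0.1.
Solving gives a = 0.25549, b = 0.05151.
Unit vector along 325° is (sin 325°, cos 325°) = (-0.5736, 0.8192).
Slope in that direction = a·(-0.5736) + b·(0.8192) = −0.10435.
Apparent dip = arctan|0.10435| = 5.96° (true dip is 14.6°, so apparent ≤ true as expected).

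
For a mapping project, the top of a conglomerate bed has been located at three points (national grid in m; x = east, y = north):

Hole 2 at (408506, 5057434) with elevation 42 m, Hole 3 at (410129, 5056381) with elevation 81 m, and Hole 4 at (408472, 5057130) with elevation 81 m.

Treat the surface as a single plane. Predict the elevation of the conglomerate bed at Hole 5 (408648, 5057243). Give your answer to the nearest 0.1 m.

Let the plane be z = a·x + b·y + c.
Hole 3−Hole 2: 1623a − 1053b = 39;  Hole 4−Hole 2: −34a − 304b = 39.
Solving gives a = −0.055199039, b = −0.122115897.
Then c = 42 − a·408506 − b·5057434 = 640184.23.
At (408648, 5057243): z = −22557.0 − 617569.8 + 640184.23 = 57.5 m.

57.5 m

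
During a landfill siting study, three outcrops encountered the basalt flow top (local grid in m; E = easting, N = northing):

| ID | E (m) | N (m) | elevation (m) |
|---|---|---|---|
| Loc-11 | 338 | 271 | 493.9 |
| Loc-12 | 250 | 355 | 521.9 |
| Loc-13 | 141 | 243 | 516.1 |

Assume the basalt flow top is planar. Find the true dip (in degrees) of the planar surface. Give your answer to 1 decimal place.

Let the plane be z = a·E + b·N + c.
Loc-12−Loc-11: −88a + 84b = 28;  Loc-13−Loc-11: −197a − 28b = 22.2.
Solving gives a = −0.13932, b = 0.18738.
Gradient magnitude |∇z| = √(a² + b²) = √(0.01941 + 0.03511) = 0.23350.
True dip = arctan(0.23350) = 13.1°, dipping toward SE (azimuth ≈ 143°).

13.1°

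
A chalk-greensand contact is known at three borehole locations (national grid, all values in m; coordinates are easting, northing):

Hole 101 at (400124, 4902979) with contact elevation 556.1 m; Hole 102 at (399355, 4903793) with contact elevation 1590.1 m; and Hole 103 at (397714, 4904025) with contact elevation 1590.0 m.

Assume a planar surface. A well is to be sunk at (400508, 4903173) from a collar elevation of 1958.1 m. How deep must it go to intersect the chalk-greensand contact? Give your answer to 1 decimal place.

Let the plane be z = a·easting + b·northing + c.
Hole 102−Hole 101: −769a + 814b = 1034;  Hole 103−Hole 101: −2410a + 1046b = 1033.9.
Solving gives a = 0.207340979, b = 1.466148911.
Then c = 556.1 − a·400124 − b·4902979 = −7270903.32.
At (400508, 4903173): z_contact = 83041.72 + 7188781.75 − 7270903.32 = 920.15 m.
Depth below ground = 1958.1 − 920.15 = 1037.9 m.

1037.9 m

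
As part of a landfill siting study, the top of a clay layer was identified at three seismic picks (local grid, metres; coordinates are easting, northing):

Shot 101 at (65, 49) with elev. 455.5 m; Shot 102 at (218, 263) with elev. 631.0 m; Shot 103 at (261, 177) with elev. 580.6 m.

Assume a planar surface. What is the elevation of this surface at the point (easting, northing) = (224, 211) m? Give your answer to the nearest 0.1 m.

596.7 m

Let the plane be z = a·easting + b·northing + c.
Shot 102−Shot 101: 153a + 214b = 175.5;  Shot 103−Shot 101: 196a + 128b = 125.1.
Solving gives a = 0.19264, b = 0.68237.
Then c = 455.5 − a·65 − b·49 = 409.54.
At (224, 211): z = 43.2 + 144.0 + 409.54 = 596.7 m.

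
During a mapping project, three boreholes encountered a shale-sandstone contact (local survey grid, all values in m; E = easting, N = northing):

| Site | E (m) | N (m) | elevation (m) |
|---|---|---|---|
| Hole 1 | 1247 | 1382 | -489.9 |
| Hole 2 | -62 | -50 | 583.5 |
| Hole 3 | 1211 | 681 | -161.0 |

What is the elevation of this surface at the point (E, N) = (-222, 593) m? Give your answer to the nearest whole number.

345 m

Let the plane be z = a·E + b·N + c.
Hole 2−Hole 1: −1309a − 1432b = 1073.4;  Hole 3−Hole 1: −36a − 701b = 328.9.
Solving gives a = −0.32500, b = −0.45250.
Then c = -489.9 − a·1247 − b·1382 = 540.73.
At (-222, 593): z = 72.2 − 268.3 + 540.73 = 344.5 m.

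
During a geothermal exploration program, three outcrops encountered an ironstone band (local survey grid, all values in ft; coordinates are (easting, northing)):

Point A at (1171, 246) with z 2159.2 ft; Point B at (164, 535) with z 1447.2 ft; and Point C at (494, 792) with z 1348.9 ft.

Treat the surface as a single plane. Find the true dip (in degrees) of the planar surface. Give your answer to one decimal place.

46.1°

Two edge vectors: Point A→Point B = (-1007, 289, -712), Point A→Point C = (-677, 546, -810.3).
Normal n = (Point A→Point B) × (Point A→Point C) = (154575.3, -333948.1, -354169).
So ∂z/∂E = −n_x/n_z = 0.43645 and ∂z/∂N = −n_y/n_z = −0.94291.
Gradient magnitude |∇z| = √(a² + b²) = √(0.19048 + 0.88907) = 1.03902.
True dip = arctan(1.03902) = 46.1°, dipping toward NNW (azimuth ≈ 335°).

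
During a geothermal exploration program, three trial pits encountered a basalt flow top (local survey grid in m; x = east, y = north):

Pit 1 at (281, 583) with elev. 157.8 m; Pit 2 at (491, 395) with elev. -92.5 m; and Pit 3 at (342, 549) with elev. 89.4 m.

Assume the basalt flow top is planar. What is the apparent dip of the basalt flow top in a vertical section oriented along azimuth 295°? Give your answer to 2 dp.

Let the plane be z = a·x + b·y + c.
Pit 2−Pit 1: 210a − 188b = −250.3;  Pit 3−Pit 1: 61a − 34b = −68.4.
Solving gives a = −1.00485, b = 0.20894.
Unit vector along 295° is (sin 295°, cos 295°) = (-0.9063, 0.4226).
Slope in that direction = a·(-0.9063) + b·(0.4226) = 0.99901.
Apparent dip = arctan|0.99901| = 44.97° (true dip is 45.7°, so apparent ≤ true as expected).

44.97°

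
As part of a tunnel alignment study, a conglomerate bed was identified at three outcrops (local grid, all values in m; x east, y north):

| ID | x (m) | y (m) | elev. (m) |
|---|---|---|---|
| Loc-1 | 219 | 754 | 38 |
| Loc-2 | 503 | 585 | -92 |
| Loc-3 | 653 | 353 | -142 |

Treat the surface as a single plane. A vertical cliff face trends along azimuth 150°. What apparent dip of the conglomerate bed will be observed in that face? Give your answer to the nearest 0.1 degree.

8.8°

Let the plane be z = a·x + b·y + c.
Loc-2−Loc-1: 284a − 169b = −130;  Loc-3−Loc-1: 434a − 401b = −180.
Solving gives a = −0.53555, b = −0.13074.
Unit vector along 150° is (sin 150°, cos 150°) = (0.5000, -0.8660).
Slope in that direction = a·(0.5000) + b·(-0.8660) = −0.15455.
Apparent dip = arctan|0.15455| = 8.8° (true dip is 28.9°, so apparent ≤ true as expected).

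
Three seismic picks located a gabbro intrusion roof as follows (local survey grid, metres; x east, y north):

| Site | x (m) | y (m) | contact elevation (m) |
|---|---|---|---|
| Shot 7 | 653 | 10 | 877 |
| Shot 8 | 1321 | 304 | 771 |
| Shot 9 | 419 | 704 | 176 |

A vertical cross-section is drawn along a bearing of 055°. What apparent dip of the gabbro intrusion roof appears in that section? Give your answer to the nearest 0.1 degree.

18.1°

Let the plane be z = a·x + b·y + c.
Shot 8−Shot 7: 668a + 294b = −106;  Shot 9−Shot 7: −234a + 694b = −701.
Solving gives a = 0.24893, b = −0.92615.
Unit vector along 055° is (sin 55°, cos 55°) = (0.8192, 0.5736).
Slope in that direction = a·(0.8192) + b·(0.5736) = −0.32730.
Apparent dip = arctan|0.32730| = 18.1° (true dip is 43.8°, so apparent ≤ true as expected).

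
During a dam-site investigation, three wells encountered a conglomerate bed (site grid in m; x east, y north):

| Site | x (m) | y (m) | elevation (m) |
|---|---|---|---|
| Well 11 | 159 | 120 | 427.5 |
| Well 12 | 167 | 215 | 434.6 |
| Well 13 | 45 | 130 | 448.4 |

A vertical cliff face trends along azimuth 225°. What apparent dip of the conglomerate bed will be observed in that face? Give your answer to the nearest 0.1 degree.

Let the plane be z = a·x + b·y + c.
Well 12−Well 11: 8a + 95b = 7.1;  Well 13−Well 11: −114a + 10b = 20.9.
Solving gives a = −0.17548, b = 0.08951.
Unit vector along 225° is (sin 225°, cos 225°) = (-0.7071, -0.7071).
Slope in that direction = a·(-0.7071) + b·(-0.7071) = 0.06079.
Apparent dip = arctan|0.06079| = 3.5° (true dip is 11.1°, so apparent ≤ true as expected).

3.5°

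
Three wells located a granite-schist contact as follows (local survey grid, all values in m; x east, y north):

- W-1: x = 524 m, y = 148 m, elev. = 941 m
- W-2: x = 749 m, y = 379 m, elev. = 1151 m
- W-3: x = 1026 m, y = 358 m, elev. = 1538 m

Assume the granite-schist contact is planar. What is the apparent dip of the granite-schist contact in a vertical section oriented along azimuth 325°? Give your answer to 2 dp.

48.43°

Two edge vectors: W-1→W-2 = (225, 231, 210), W-1→W-3 = (502, 210, 597).
Normal n = (W-1→W-2) × (W-1→W-3) = (93807, -28905, -68712).
So ∂z/∂x = −n_x/n_z = 1.36522 and ∂z/∂y = −n_y/n_z = −0.42067.
Unit vector along 325° is (sin 325°, cos 325°) = (-0.5736, 0.8192).
Slope in that direction = a·(-0.5736) + b·(0.8192) = −1.12765.
Apparent dip = arctan|1.12765| = 48.43° (true dip is 55.0°, so apparent ≤ true as expected).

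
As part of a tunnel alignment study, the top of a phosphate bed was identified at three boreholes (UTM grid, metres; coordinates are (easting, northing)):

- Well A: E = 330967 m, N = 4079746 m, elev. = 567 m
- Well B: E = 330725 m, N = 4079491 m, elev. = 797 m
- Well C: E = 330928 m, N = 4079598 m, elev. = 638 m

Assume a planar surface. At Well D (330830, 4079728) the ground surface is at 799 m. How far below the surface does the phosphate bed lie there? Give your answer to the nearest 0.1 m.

Let the plane be z = a·E + b·N + c.
Well B−Well A: −242a − 255b = 230;  Well C−Well A: −39a − 148b = 71.
Solving gives a = −0.615940629, b = −0.317421051.
Then c = 567 − a·330967 − b·4079746 = 1499420.28.
At (330830, 4079728): z_contact = −203771.64 − 1294991.55 + 1499420.28 = 657.10 m.
Depth below ground = 799 − 657.10 = 141.9 m.

141.9 m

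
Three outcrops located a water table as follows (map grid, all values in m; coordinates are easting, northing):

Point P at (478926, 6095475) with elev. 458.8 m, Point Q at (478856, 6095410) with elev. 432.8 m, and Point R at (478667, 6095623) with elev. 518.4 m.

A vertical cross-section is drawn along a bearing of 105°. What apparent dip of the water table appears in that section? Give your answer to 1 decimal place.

6.0°

Two edge vectors: Point P→Point Q = (-70, -65, -26), Point P→Point R = (-259, 148, 59.6).
Normal n = (Point P→Point Q) × (Point P→Point R) = (-26, 10906, -27195).
So ∂z/∂easting = −n_x/n_z = −0.00096 and ∂z/∂northing = −n_y/n_z = 0.40103.
Unit vector along 105° is (sin 105°, cos 105°) = (0.9659, -0.2588).
Slope in that direction = a·(0.9659) + b·(-0.2588) = −0.10472.
Apparent dip = arctan|0.10472| = 6.0° (true dip is 21.9°, so apparent ≤ true as expected).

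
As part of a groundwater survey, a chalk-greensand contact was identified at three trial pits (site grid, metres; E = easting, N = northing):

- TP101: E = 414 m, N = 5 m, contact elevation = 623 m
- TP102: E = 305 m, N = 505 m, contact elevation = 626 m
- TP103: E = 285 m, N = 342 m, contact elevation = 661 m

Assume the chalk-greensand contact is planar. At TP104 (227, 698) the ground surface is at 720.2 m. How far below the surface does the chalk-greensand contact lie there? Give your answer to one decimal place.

69.8 m

Two edge vectors: TP101→TP102 = (-109, 500, 3), TP101→TP103 = (-129, 337, 38).
Normal n = (TP101→TP102) × (TP101→TP103) = (17989, 3755, 27767).
So ∂z/∂E = −n_x/n_z = −0.64786 and ∂z/∂N = −n_y/n_z = −0.13523.
Intercept c from TP101: 623 + 268.21 + 0.68 = 891.89.
At (227, 698): z_contact = −147.06 − 94.39 + 891.89 = 650.43 m.
Depth below ground = 720.2 − 650.43 = 69.8 m.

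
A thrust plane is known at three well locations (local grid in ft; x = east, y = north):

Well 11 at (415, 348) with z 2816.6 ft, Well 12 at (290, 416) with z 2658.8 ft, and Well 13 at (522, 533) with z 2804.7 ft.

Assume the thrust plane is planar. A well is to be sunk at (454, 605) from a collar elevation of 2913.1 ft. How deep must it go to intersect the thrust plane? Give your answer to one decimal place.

Two edge vectors: Well 11→Well 12 = (-125, 68, -157.8), Well 11→Well 13 = (107, 185, -11.9).
Normal n = (Well 11→Well 12) × (Well 11→Well 13) = (28383.8, -18372.1, -30401).
So ∂z/∂x = −n_x/n_z = 0.93365 and ∂z/∂y = −n_y/n_z = −0.60433.
Intercept c from Well 11: 2816.6 − 387.46 + 210.31 = 2639.44.
At (454, 605): z_contact = 423.88 − 365.62 + 2639.44 = 2697.70 ft.
Depth below ground = 2913.1 − 2697.70 = 215.4 ft.

215.4 ft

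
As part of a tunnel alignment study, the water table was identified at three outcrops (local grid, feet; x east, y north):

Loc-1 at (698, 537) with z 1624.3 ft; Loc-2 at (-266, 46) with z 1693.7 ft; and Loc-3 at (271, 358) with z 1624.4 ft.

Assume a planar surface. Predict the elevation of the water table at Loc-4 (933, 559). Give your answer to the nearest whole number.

Let the plane be z = a·x + b·y + c.
Loc-2−Loc-1: −964a − 491b = 69.4;  Loc-3−Loc-1: −427a − 179b = 0.1.
Solving gives a = 0.33351, b = −0.79613.
Then c = 1624.3 − a·698 − b·537 = 1819.04.
At (933, 559): z = 311.2 − 445.0 + 1819.04 = 1685.2 ft.

1685 ft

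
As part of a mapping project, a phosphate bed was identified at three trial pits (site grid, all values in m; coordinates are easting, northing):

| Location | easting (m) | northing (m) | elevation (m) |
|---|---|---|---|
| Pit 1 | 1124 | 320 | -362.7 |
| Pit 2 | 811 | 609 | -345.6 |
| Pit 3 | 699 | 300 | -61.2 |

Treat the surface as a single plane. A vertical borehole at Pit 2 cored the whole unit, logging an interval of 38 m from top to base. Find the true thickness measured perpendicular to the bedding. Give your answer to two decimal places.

Let the plane be z = a·easting + b·northing + c.
Pit 2−Pit 1: −313a + 289b = 17.1;  Pit 3−Pit 1: −425a − 20b = 301.5.
Solving gives a = −0.67766, b = −0.67476.
|∇z| = √(a²+b²) = 0.95631, so dip δ = arctan(0.95631) = 43.72°.
True thickness = vertical thickness × cos δ = 38 × cos 43.72° = 27.46 m.

27.46 m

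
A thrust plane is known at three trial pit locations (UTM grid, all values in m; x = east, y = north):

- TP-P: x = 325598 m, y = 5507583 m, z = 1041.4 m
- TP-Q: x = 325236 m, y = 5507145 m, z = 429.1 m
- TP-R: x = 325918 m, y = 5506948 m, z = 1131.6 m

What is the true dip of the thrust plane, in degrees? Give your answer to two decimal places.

Two edge vectors: TP-P→TP-Q = (-362, -438, -612.3), TP-P→TP-R = (320, -635, 90.2).
Normal n = (TP-P→TP-Q) × (TP-P→TP-R) = (-428318.1, -163283.6, 370030).
So ∂z/∂x = −n_x/n_z = 1.15752 and ∂z/∂y = −n_y/n_z = 0.44127.
Gradient magnitude |∇z| = √(a² + b²) = √(1.33986 + 0.19472) = 1.23878.
True dip = arctan(1.23878) = 51.09°, dipping toward WSW (azimuth ≈ 249°).

51.09°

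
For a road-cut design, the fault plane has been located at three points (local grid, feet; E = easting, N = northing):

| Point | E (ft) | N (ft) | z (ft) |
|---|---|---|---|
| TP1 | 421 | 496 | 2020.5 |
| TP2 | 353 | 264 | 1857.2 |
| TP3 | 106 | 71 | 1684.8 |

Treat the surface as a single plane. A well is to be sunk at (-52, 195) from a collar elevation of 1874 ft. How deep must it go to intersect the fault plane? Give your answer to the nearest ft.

Let the plane be z = a·E + b·N + c.
TP2−TP1: −68a − 232b = −163.3;  TP3−TP1: −315a − 425b = −335.7.
Solving gives a = 0.19194, b = 0.64762.
Then c = 2020.5 − a·421 − b·496 = 1618.47.
At (-52, 195): z_contact = −10.0 + 126.3 + 1618.47 = 1734.8 ft.
Depth below ground = 1874 − 1734.8 = 139 ft.

139 ft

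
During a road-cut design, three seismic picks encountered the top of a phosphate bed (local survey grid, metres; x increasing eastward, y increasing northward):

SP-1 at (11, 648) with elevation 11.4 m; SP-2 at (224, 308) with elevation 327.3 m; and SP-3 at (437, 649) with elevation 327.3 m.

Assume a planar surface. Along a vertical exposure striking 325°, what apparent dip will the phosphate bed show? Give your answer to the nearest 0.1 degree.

38.9°

Let the plane be z = a·x + b·y + c.
SP-2−SP-1: 213a − 340b = 315.9;  SP-3−SP-1: 426a + 1b = 315.9.
Solving gives a = 0.74264, b = −0.46388.
Unit vector along 325° is (sin 325°, cos 325°) = (-0.5736, 0.8192).
Slope in that direction = a·(-0.5736) + b·(0.8192) = −0.80595.
Apparent dip = arctan|0.80595| = 38.9° (true dip is 41.2°, so apparent ≤ true as expected).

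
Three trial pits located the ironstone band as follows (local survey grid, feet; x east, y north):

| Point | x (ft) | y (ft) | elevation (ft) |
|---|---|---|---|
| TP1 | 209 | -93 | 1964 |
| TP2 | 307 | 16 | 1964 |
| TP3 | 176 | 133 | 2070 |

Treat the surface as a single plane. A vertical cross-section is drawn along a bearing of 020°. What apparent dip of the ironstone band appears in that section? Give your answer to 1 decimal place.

12.7°

Two edge vectors: TP1→TP2 = (98, 109, 0), TP1→TP3 = (-33, 226, 106).
Normal n = (TP1→TP2) × (TP1→TP3) = (11554, -10388, 25745).
So ∂z/∂x = −n_x/n_z = −0.44879 and ∂z/∂y = −n_y/n_z = 0.40350.
Unit vector along 020° is (sin 20°, cos 20°) = (0.3420, 0.9397).
Slope in that direction = a·(0.3420) + b·(0.9397) = 0.22567.
Apparent dip = arctan|0.22567| = 12.7° (true dip is 31.1°, so apparent ≤ true as expected).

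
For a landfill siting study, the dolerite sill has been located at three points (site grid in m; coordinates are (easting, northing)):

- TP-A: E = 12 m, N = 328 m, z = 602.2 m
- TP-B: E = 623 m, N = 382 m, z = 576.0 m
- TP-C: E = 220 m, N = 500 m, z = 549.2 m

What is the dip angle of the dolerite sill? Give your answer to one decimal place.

Let the plane be z = a·E + b·N + c.
TP-B−TP-A: 611a + 54b = −26.2;  TP-C−TP-A: 208a + 172b = −53.
Solving gives a = −0.01752, b = −0.28695.
Gradient magnitude |∇z| = √(a² + b²) = √(0.00031 + 0.08234) = 0.28749.
True dip = arctan(0.28749) = 16.0°, dipping toward N (azimuth ≈ 003°).

16.0°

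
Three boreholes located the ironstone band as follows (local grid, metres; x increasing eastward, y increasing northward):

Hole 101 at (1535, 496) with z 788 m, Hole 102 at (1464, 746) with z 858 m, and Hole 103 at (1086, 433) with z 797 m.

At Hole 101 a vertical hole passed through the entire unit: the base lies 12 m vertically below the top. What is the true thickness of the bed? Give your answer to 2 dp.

Two edge vectors: Hole 101→Hole 102 = (-71, 250, 70), Hole 101→Hole 103 = (-449, -63, 9).
Normal n = (Hole 101→Hole 102) × (Hole 101→Hole 103) = (6660, -30791, 116723).
So ∂z/∂x = −n_x/n_z = −0.05706 and ∂z/∂y = −n_y/n_z = 0.26380.
|∇z| = √(a²+b²) = 0.26990, so dip δ = arctan(0.26990) = 15.10°.
True thickness = vertical thickness × cos δ = 12 × cos 15.10° = 11.59 m.

11.59 m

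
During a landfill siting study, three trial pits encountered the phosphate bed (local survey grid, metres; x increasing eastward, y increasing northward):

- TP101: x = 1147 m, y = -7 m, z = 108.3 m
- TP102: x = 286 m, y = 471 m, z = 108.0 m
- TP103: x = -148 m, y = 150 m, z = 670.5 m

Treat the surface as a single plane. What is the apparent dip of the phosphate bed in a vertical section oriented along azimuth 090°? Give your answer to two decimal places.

Let the plane be z = a·x + b·y + c.
TP102−TP101: −861a + 478b = −0.3;  TP103−TP101: −1295a + 157b = 562.2.
Solving gives a = −0.55552, b = −1.00126.
Unit vector along 090° is (sin 90°, cos 90°) = (1.0000, 0.0000).
Slope in that direction = a·(1.0000) + b·(0.0000) = −0.55552.
Apparent dip = arctan|0.55552| = 29.05° (true dip is 48.9°, so apparent ≤ true as expected).

29.05°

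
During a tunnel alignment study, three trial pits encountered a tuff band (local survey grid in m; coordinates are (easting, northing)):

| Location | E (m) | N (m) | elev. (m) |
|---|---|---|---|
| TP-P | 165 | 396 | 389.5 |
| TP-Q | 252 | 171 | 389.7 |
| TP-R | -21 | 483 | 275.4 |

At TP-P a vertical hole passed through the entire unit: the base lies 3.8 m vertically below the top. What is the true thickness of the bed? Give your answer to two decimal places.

2.96 m

Let the plane be z = a·E + b·N + c.
TP-Q−TP-P: 87a − 225b = 0.2;  TP-R−TP-P: −186a + 87b = −114.1.
Solving gives a = 0.74838, b = 0.28848.
|∇z| = √(a²+b²) = 0.80205, so dip δ = arctan(0.80205) = 38.73°.
True thickness = vertical thickness × cos δ = 3.8 × cos 38.73° = 2.96 m.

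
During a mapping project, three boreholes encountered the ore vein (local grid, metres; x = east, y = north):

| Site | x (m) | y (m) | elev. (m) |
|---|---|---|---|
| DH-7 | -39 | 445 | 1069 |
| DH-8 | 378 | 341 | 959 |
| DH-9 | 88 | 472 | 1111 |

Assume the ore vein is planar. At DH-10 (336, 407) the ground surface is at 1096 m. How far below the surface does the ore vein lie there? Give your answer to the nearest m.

Two edge vectors: DH-7→DH-8 = (417, -104, -110), DH-7→DH-9 = (127, 27, 42).
Normal n = (DH-7→DH-8) × (DH-7→DH-9) = (-1398, -31484, 24467).
So ∂z/∂x = −n_x/n_z = 0.05714 and ∂z/∂y = −n_y/n_z = 1.28679.
Intercept c from DH-7: 1069 + 2.23 − 572.62 = 498.60.
At (336, 407): z_contact = 19.2 + 523.7 + 498.60 = 1041.5 m.
Depth below ground = 1096 − 1041.5 = 54 m.

54 m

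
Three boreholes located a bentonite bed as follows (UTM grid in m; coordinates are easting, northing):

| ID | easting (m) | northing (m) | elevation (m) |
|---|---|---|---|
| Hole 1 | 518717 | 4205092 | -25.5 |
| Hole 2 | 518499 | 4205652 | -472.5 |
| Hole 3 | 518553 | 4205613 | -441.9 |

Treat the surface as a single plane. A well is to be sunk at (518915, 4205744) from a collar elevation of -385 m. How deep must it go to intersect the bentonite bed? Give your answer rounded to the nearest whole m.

167 m

Two edge vectors: Hole 1→Hole 2 = (-218, 560, -447), Hole 1→Hole 3 = (-164, 521, -416.4).
Normal n = (Hole 1→Hole 2) × (Hole 1→Hole 3) = (-297, -17467.2, -21738).
So ∂z/∂easting = −n_x/n_z = −0.01366271 and ∂z/∂northing = −n_y/n_z = −0.80353298.
Intercept c from Hole 1: -25.5 + 7087.08 + 3378930.12 = 3385991.70.
At (518915, 4205744): z_contact = −7089.8 − 3379454.0 + 3385991.70 = -552.1 m.
Depth below ground = -385 − (-552.1) = 167 m.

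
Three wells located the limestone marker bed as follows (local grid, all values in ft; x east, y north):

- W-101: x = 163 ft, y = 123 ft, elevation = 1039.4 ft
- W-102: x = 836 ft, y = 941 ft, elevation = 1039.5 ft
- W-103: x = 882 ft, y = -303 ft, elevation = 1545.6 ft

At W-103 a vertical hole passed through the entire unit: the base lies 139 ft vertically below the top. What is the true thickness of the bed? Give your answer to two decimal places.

Let the plane be z = a·x + b·y + c.
W-102−W-101: 673a + 818b = 0.1;  W-103−W-101: 719a − 426b = 506.2.
Solving gives a = 0.47336, b = −0.38933.
|∇z| = √(a²+b²) = 0.61290, so dip δ = arctan(0.61290) = 31.50°.
True thickness = vertical thickness × cos δ = 139 × cos 31.50° = 118.51 ft.

118.51 ft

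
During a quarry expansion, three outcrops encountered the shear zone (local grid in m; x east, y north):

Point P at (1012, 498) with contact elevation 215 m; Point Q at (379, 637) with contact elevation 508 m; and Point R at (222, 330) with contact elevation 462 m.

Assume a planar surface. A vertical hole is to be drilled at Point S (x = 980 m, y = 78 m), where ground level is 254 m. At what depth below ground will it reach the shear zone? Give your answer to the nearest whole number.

Let the plane be z = a·x + b·y + c.
Point Q−Point P: −633a + 139b = 293;  Point R−Point P: −790a − 168b = 247.
Solving gives a = −0.38656, b = 0.34753.
Then c = 215 − a·1012 − b·498 = 433.13.
At (980, 78): z_contact = −378.8 + 27.1 + 433.13 = 81.4 m.
Depth below ground = 254 − 81.4 = 173 m.

173 m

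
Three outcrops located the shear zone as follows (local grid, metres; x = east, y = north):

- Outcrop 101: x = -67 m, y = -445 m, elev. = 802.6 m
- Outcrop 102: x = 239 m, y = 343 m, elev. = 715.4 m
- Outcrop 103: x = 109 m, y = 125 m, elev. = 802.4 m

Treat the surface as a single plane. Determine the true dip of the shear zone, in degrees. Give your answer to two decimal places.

55.43°

Two edge vectors: Outcrop 101→Outcrop 102 = (306, 788, -87.2), Outcrop 101→Outcrop 103 = (176, 570, -0.2).
Normal n = (Outcrop 101→Outcrop 102) × (Outcrop 101→Outcrop 103) = (49546.4, -15286, 35732).
So ∂z/∂x = −n_x/n_z = −1.38661 and ∂z/∂y = −n_y/n_z = 0.42780.
Gradient magnitude |∇z| = √(a² + b²) = √(1.92269 + 0.18301) = 1.45110.
True dip = arctan(1.45110) = 55.43°, dipping toward ESE (azimuth ≈ 107°).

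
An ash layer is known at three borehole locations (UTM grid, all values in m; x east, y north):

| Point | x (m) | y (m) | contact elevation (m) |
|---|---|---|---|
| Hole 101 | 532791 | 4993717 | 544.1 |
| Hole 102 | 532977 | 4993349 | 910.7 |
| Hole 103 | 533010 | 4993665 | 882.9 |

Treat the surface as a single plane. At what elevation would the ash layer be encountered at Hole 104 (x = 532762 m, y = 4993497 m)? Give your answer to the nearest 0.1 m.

554.5 m

Let the plane be z = a·x + b·y + c.
Hole 102−Hole 101: 186a − 368b = 366.6;  Hole 103−Hole 101: 219a − 52b = 338.8.
Solving gives a = 1.489216018, b = −0.243494078.
Then c = 544.1 − a·532791 − b·4993717 = 423043.72.
At (532762, 4993497): z = 793397.7 − 1215886.9 + 423043.72 = 554.5 m.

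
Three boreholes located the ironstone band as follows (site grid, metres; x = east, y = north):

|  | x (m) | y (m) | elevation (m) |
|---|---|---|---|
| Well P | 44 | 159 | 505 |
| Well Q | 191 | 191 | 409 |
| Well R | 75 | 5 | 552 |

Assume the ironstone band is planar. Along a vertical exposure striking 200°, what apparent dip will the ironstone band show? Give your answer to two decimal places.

Let the plane be z = a·x + b·y + c.
Well Q−Well P: 147a + 32b = −96;  Well R−Well P: 31a − 154b = 47.
Solving gives a = −0.56200, b = −0.41832.
Unit vector along 200° is (sin 200°, cos 200°) = (-0.3420, -0.9397).
Slope in that direction = a·(-0.3420) + b·(-0.9397) = 0.58531.
Apparent dip = arctan|0.58531| = 30.34° (true dip is 35.0°, so apparent ≤ true as expected).

30.34°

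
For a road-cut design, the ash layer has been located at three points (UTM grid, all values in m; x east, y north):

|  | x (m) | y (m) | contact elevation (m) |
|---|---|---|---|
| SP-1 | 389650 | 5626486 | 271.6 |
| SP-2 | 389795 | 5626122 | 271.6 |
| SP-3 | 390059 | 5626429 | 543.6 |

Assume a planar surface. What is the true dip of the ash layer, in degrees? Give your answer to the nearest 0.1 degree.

37.2°

Two edge vectors: SP-1→SP-2 = (145, -364, 0), SP-1→SP-3 = (409, -57, 272).
Normal n = (SP-1→SP-2) × (SP-1→SP-3) = (-99008, -39440, 140611).
So ∂z/∂x = −n_x/n_z = 0.70413 and ∂z/∂y = −n_y/n_z = 0.28049.
Gradient magnitude |∇z| = √(a² + b²) = √(0.49579 + 0.07867) = 0.75794.
True dip = arctan(0.75794) = 37.2°, dipping toward WSW (azimuth ≈ 248°).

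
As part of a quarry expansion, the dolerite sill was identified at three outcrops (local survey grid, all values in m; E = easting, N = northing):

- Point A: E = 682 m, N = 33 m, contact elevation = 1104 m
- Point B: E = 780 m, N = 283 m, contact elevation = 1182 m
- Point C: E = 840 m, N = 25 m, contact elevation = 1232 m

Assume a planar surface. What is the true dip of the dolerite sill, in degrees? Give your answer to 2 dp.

39.00°

Two edge vectors: Point A→Point B = (98, 250, 78), Point A→Point C = (158, -8, 128).
Normal n = (Point A→Point B) × (Point A→Point C) = (32624, -220, -40284).
So ∂z/∂E = −n_x/n_z = 0.80985 and ∂z/∂N = −n_y/n_z = −0.00546.
Gradient magnitude |∇z| = √(a² + b²) = √(0.65586 + 0.00003) = 0.80987.
True dip = arctan(0.80987) = 39.00°, dipping toward W (azimuth ≈ 270°).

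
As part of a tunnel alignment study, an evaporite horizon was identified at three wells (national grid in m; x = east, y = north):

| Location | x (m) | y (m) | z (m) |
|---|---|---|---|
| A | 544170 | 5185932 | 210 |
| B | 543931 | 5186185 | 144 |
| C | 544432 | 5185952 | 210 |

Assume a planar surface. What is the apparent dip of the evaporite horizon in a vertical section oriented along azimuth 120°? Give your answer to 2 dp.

7.84°

Two edge vectors: A→B = (-239, 253, -66), A→C = (262, 20, 0).
Normal n = (A→B) × (A→C) = (1320, -17292, -71066).
So ∂z/∂x = −n_x/n_z = 0.01857 and ∂z/∂y = −n_y/n_z = −0.24332.
Unit vector along 120° is (sin 120°, cos 120°) = (0.8660, -0.5000).
Slope in that direction = a·(0.8660) + b·(-0.5000) = 0.13775.
Apparent dip = arctan|0.13775| = 7.84° (true dip is 13.7°, so apparent ≤ true as expected).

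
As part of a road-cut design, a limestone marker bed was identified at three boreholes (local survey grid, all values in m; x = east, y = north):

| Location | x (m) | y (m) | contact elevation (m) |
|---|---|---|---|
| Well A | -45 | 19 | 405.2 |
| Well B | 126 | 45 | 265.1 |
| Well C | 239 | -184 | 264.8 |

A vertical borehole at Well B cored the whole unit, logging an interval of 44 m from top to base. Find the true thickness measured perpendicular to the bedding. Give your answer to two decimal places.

Two edge vectors: Well A→Well B = (171, 26, -140.1), Well A→Well C = (284, -203, -140.4).
Normal n = (Well A→Well B) × (Well A→Well C) = (-32090.7, -15780, -42097).
So ∂z/∂x = −n_x/n_z = −0.76230 and ∂z/∂y = −n_y/n_z = −0.37485.
|∇z| = √(a²+b²) = 0.84948, so dip δ = arctan(0.84948) = 40.35°.
True thickness = vertical thickness × cos δ = 44 × cos 40.35° = 33.53 m.

33.53 m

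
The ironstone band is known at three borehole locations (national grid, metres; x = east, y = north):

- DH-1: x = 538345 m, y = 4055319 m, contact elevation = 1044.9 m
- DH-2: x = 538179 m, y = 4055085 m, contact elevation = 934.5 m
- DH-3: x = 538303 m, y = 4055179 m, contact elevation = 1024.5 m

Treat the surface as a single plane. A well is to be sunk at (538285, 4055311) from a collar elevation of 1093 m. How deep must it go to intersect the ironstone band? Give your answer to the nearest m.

Let the plane be z = a·x + b·y + c.
DH-2−DH-1: −166a − 234b = −110.4;  DH-3−DH-1: −42a − 140b = −20.4.
Solving gives a = 0.79648076, b = −0.09322994.
Then c = 1044.9 − a·538345 − b·4055319 = −49659.38.
At (538285, 4055311): z_contact = 428733.6 − 378076.4 − 49659.38 = 997.9 m.
Depth below ground = 1093 − 997.9 = 95 m.

95 m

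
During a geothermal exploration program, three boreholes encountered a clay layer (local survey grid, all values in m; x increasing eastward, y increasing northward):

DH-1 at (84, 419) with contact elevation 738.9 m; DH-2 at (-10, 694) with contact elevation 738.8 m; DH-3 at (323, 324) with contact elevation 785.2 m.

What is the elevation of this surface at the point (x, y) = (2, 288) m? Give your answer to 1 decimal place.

Two edge vectors: DH-1→DH-2 = (-94, 275, -0.1), DH-1→DH-3 = (239, -95, 46.3).
Normal n = (DH-1→DH-2) × (DH-1→DH-3) = (12723, 4328.3, -56795).
So ∂z/∂x = −n_x/n_z = 0.22402 and ∂z/∂y = −n_y/n_z = 0.07621.
Intercept c from DH-1: 738.9 − 18.82 − 31.93 = 688.15.
At (2, 288): z = 0.4 + 21.9 + 688.15 = 710.5 m.

710.5 m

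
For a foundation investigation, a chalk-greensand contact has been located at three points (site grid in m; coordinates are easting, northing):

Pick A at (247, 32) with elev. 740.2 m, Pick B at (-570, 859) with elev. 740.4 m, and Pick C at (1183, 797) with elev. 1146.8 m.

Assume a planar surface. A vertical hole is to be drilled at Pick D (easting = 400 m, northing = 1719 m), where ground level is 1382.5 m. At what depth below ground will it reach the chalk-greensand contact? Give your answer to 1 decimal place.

Let the plane be z = a·easting + b·northing + c.
Pick B−Pick A: −817a + 827b = 0.2;  Pick C−Pick A: 936a + 765b = 406.6.
Solving gives a = 0.240234, b = 0.237570.
Then c = 740.2 − a·247 − b·32 = 673.26.
At (400, 1719): z_contact = 96.09 + 408.38 + 673.26 = 1177.74 m.
Depth below ground = 1382.5 − 1177.74 = 204.8 m.

204.8 m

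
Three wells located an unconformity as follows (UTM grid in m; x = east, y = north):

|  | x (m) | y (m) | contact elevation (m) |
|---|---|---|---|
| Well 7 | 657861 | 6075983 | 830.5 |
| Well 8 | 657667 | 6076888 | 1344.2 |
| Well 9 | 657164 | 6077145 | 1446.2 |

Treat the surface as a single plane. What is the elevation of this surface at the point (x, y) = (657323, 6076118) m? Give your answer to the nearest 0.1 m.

Two edge vectors: Well 7→Well 8 = (-194, 905, 513.7), Well 7→Well 9 = (-697, 1162, 615.7).
Normal n = (Well 7→Well 8) × (Well 7→Well 9) = (-39710.9, -238603.1, 405357).
So ∂z/∂x = −n_x/n_z = 0.097965250 and ∂z/∂y = −n_y/n_z = 0.588624595.
Intercept c from Well 7: 830.5 − 64447.52 − 3576473.03 = −3640090.05.
At (657323, 6076118): z = 64394.8 + 3576552.5 − 3640090.05 = 857.3 m.

857.3 m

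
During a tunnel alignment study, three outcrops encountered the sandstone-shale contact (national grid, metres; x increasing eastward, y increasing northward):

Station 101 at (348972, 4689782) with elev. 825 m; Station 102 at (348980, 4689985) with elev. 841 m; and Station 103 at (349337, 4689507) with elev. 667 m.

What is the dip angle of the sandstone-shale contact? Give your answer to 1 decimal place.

20.5°

Two edge vectors: Station 101→Station 102 = (8, 203, 16), Station 101→Station 103 = (365, -275, -158).
Normal n = (Station 101→Station 102) × (Station 101→Station 103) = (-27674, 7104, -76295).
So ∂z/∂x = −n_x/n_z = −0.36272 and ∂z/∂y = −n_y/n_z = 0.09311.
Gradient magnitude |∇z| = √(a² + b²) = √(0.13157 + 0.00867) = 0.37448.
True dip = arctan(0.37448) = 20.5°, dipping toward ESE (azimuth ≈ 104°).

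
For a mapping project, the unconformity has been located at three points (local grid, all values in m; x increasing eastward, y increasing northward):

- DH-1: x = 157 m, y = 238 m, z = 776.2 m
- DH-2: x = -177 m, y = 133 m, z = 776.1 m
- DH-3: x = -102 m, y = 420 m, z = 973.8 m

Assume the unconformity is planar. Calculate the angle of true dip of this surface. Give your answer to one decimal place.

38.2°

Let the plane be z = a·x + b·y + c.
DH-2−DH-1: −334a − 105b = −0.1;  DH-3−DH-1: −259a + 182b = 197.6.
Solving gives a = −0.23561, b = 0.75042.
Gradient magnitude |∇z| = √(a² + b²) = √(0.05551 + 0.56313) = 0.78654.
True dip = arctan(0.78654) = 38.2°, dipping toward SSE (azimuth ≈ 163°).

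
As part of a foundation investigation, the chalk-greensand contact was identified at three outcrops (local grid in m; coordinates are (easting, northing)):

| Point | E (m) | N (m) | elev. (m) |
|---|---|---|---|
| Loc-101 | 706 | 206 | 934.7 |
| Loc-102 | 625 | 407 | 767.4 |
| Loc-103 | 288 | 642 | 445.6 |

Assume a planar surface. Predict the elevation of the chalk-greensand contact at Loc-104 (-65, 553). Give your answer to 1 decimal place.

317.1 m

Two edge vectors: Loc-101→Loc-102 = (-81, 201, -167.3), Loc-101→Loc-103 = (-418, 436, -489.1).
Normal n = (Loc-101→Loc-102) × (Loc-101→Loc-103) = (-25366.3, 30314.3, 48702).
So ∂z/∂E = −n_x/n_z = 0.52085 and ∂z/∂N = −n_y/n_z = −0.62244.
Intercept c from Loc-101: 934.7 − 367.72 + 128.22 = 695.21.
At (-65, 553): z = −33.9 − 344.2 + 695.21 = 317.1 m.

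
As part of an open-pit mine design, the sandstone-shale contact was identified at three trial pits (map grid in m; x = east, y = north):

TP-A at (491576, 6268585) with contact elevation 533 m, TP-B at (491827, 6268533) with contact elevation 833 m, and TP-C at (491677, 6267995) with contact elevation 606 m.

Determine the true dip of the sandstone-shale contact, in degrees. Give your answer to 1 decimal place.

50.6°

Let the plane be z = a·x + b·y + c.
TP-B−TP-A: 251a − 52b = 300;  TP-C−TP-A: 101a − 590b = 73.
Solving gives a = 1.21259, b = 0.08385.
Gradient magnitude |∇z| = √(a² + b²) = √(1.47038 + 0.00703) = 1.21549.
True dip = arctan(1.21549) = 50.6°, dipping toward W (azimuth ≈ 266°).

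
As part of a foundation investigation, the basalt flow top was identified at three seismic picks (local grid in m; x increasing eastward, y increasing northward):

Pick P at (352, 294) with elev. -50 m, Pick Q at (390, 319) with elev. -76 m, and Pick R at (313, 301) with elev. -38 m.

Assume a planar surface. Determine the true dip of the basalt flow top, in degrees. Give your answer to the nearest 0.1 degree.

Let the plane be z = a·x + b·y + c.
Pick Q−Pick P: 38a + 25b = −26;  Pick R−Pick P: −39a + 7b = 12.
Solving gives a = −0.38840, b = −0.44964.
Gradient magnitude |∇z| = √(a² + b²) = √(0.15085 + 0.20217) = 0.59416.
True dip = arctan(0.59416) = 30.7°, dipping toward NE (azimuth ≈ 041°).

30.7°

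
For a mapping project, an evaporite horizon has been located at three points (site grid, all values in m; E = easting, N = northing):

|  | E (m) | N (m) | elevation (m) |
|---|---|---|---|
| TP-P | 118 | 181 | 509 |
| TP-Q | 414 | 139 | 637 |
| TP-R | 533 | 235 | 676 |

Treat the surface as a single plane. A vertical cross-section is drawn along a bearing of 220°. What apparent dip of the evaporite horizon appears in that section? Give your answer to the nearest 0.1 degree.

Two edge vectors: TP-P→TP-Q = (296, -42, 128), TP-P→TP-R = (415, 54, 167).
Normal n = (TP-P→TP-Q) × (TP-P→TP-R) = (-13926, 3688, 33414).
So ∂z/∂E = −n_x/n_z = 0.41677 and ∂z/∂N = −n_y/n_z = −0.11037.
Unit vector along 220° is (sin 220°, cos 220°) = (-0.6428, -0.7660).
Slope in that direction = a·(-0.6428) + b·(-0.7660) = −0.18334.
Apparent dip = arctan|0.18334| = 10.4° (true dip is 23.3°, so apparent ≤ true as expected).

10.4°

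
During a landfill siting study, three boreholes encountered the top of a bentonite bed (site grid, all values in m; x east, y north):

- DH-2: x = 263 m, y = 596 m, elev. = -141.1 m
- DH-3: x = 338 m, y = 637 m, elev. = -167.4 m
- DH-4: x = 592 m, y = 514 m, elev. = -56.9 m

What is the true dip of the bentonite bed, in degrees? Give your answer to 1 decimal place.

37.4°

Let the plane be z = a·x + b·y + c.
DH-3−DH-2: 75a + 41b = −26.3;  DH-4−DH-2: 329a − 82b = 84.2.
Solving gives a = 0.06597, b = −0.76214.
Gradient magnitude |∇z| = √(a² + b²) = √(0.00435 + 0.58086) = 0.76499.
True dip = arctan(0.76499) = 37.4°, dipping toward N (azimuth ≈ 355°).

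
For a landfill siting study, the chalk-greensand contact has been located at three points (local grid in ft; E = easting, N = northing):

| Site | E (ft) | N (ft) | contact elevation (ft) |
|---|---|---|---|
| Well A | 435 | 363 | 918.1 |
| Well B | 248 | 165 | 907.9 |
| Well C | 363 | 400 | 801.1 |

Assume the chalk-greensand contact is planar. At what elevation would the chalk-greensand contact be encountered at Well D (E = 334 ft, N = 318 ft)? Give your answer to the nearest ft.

Two edge vectors: Well A→Well B = (-187, -198, -10.2), Well A→Well C = (-72, 37, -117).
Normal n = (Well A→Well B) × (Well A→Well C) = (23543.4, -21144.6, -21175).
So ∂z/∂E = −n_x/n_z = 1.11185 and ∂z/∂N = −n_y/n_z = −0.99856.
Intercept c from Well A: 918.1 − 483.65 + 362.48 = 796.92.
At (334, 318): z = 371.4 − 317.5 + 796.92 = 850.7 ft.

851 ft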